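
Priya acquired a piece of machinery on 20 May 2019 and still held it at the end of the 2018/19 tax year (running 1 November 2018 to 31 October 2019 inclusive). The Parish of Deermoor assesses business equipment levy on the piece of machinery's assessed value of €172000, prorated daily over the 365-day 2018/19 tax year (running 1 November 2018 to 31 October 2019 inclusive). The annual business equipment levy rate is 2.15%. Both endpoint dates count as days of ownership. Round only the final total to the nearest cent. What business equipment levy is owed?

€1671.70

Days held (20 May – 31 Oct 2019): 165 out of 365
Tax = €172000 × 2.15% × 165/365 = €1671.6986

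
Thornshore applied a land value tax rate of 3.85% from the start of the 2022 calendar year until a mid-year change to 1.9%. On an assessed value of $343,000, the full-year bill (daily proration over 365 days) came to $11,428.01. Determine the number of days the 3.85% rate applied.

Let d = days at the first rate; then 365 − d days at the second rate.
$343,000 × [3.85%·d + 1.9%·(365−d)] / 365 = $11,428.01
Solving gives d = 268, so the new rate took effect on 26 Sep 2022.

268 days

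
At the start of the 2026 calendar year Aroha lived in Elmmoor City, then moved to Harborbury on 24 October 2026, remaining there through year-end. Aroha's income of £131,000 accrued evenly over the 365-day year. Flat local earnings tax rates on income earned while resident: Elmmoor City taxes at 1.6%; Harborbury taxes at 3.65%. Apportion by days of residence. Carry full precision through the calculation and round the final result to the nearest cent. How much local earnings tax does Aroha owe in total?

Elmmoor City, 1 January – 23 October 2026: 296 days → £131,000 × 1.6% × 296/365 = £1,699.7699
Harborbury, 24 October – 31 December 2026: 69 days → £131,000 × 3.65% × 69/365 = £903.9000
Total = £2,603.6699

£2,603.67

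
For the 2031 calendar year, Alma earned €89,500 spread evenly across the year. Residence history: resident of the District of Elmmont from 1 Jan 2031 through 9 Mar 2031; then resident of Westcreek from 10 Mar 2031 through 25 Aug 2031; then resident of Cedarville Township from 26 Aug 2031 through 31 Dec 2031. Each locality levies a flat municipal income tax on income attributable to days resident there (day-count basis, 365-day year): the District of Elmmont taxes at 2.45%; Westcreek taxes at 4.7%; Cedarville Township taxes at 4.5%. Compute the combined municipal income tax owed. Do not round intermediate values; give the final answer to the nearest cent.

€3,768.56

The District of Elmmont, 1 Jan – 9 Mar 2031: 68 days → €89,500 × 2.45% × 68/365 = €408.5123
Westcreek, 10 Mar – 25 Aug 2031: 169 days → €89,500 × 4.7% × 169/365 = €1,947.6671
Cedarville Township, 26 Aug – 31 Dec 2031: 128 days → €89,500 × 4.5% × 128/365 = €1,412.3836
Total = €3,768.5630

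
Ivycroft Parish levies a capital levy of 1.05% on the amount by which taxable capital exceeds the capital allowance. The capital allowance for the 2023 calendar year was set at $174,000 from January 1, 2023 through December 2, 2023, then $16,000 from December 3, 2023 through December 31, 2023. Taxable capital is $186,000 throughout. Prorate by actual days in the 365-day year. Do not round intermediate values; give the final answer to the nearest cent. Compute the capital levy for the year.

January 1 – December 2, 2023: 336 days, exemption $174,000 → ($186,000 − $174,000) × 1.05% × 336/365 = $115.9890
December 3 – December 31, 2023: 29 days, exemption $16,000 → ($186,000 − $16,000) × 1.05% × 29/365 = $141.8219
Total = $257.8110

$257.81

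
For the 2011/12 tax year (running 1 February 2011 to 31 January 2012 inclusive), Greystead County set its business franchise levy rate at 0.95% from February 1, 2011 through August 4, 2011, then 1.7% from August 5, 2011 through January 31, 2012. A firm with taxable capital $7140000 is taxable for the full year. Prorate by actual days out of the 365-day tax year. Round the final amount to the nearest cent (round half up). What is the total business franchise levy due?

$94238.22

February 1 – August 4, 2011: 185 days at 0.95% → $7140000 × 0.95% × 185/365 = $34379.5890
August 5, 2011 – January 31, 2012: 180 days at 1.7% → $7140000 × 1.7% × 180/365 = $59858.6301
Total = $94238.2192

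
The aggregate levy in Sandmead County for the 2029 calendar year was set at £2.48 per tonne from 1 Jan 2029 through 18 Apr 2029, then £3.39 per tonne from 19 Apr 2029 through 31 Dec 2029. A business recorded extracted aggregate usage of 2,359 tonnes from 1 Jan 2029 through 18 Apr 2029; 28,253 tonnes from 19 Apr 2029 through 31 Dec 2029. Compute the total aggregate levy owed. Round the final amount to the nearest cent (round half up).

1 Jan – 18 Apr 2029: 2,359 tonnes at £2.48/tonne → £5,850.32
19 Apr – 31 Dec 2029: 28,253 tonnes at £3.39/tonne → £95,777.67

£101,627.99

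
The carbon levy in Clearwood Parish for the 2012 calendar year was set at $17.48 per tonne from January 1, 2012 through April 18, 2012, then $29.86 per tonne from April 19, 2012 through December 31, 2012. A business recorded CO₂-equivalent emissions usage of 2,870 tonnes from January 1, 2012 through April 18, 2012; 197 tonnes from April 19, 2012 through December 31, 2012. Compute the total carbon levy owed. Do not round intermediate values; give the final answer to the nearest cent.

January 1 – April 18, 2012: 2,870 tonnes at $17.48/tonne → $50,167.60
April 19 – December 31, 2012: 197 tonnes at $29.86/tonne → $5,882.42

$56,050.02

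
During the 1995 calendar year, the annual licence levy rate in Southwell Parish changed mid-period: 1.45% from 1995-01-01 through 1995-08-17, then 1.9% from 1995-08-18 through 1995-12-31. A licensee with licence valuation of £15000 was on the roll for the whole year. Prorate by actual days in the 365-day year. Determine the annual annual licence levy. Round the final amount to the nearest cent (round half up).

£242.65

1995-01-01 to 1995-08-17: 229 days at 1.45% → £15000 × 1.45% × 229/365 = £136.4589
1995-08-18 to 1995-12-31: 136 days at 1.9% → £15000 × 1.9% × 136/365 = £106.1918
Total = £242.6507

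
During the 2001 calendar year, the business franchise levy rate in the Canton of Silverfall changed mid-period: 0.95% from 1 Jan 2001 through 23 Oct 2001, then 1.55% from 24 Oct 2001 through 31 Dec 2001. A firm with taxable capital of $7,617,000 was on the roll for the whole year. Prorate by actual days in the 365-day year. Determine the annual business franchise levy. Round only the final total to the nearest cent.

$81,001.06

1 Jan – 23 Oct 2001: 296 days at 0.95% → $7,617,000 × 0.95% × 296/365 = $58,682.2027
24 Oct – 31 Dec 2001: 69 days at 1.55% → $7,617,000 × 1.55% × 69/365 = $22,318.8534
Total = $81,001.0562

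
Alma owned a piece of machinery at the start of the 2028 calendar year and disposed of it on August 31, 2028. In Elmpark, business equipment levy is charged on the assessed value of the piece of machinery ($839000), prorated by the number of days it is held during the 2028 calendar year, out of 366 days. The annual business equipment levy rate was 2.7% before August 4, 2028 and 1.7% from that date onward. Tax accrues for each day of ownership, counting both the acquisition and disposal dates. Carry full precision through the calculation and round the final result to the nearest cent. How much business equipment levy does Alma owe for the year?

$14460.14

January 1 – August 3, 2028: 216 days at 2.7% → $839000 × 2.7% × 216/366 = $13368.9836
August 4 – August 31, 2028: 28 days at 1.7% → $839000 × 1.7% × 28/366 = $1091.1585
Total = $14460.1421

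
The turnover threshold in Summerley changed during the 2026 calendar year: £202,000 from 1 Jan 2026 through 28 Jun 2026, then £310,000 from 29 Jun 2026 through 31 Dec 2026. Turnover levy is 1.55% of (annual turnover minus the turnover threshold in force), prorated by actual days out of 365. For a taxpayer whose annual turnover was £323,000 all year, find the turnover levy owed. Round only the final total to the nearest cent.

1 Jan – 28 Jun 2026: 179 days, exemption £202,000 → (£323,000 − £202,000) × 1.55% × 179/365 = £919.7658
29 Jun – 31 Dec 2026: 186 days, exemption £310,000 → (£323,000 − £310,000) × 1.55% × 186/365 = £102.6822
Total = £1,022.4479

£1,022.45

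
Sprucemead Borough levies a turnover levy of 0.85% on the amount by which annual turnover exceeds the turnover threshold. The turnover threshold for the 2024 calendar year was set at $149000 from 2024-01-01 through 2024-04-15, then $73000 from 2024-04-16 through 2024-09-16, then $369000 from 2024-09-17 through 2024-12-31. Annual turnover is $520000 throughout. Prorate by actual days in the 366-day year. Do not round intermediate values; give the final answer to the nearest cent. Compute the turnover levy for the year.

2024-01-01 to 2024-04-15: 106 days, exemption $149000 → ($520000 − $149000) × 0.85% × 106/366 = $913.3087
2024-04-16 to 2024-09-16: 154 days, exemption $73000 → ($520000 − $73000) × 0.85% × 154/366 = $1598.6967
2024-09-17 to 2024-12-31: 106 days, exemption $369000 → ($520000 − $369000) × 0.85% × 106/366 = $371.7240
Total = $2883.7295

$2883.73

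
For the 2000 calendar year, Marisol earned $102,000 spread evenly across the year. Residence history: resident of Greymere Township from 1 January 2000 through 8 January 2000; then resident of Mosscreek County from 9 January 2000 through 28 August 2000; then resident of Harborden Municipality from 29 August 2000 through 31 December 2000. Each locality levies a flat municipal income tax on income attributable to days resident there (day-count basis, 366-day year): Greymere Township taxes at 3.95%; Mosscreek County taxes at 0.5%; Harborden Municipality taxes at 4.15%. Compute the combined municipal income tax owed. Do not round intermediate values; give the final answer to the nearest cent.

$1,858.43

Greymere Township, 1 January – 8 January 2000: 8 days → $102,000 × 3.95% × 8/366 = $88.0656
Mosscreek County, 9 January – 28 August 2000: 233 days → $102,000 × 0.5% × 233/366 = $324.6721
Harborden Municipality, 29 August – 31 December 2000: 125 days → $102,000 × 4.15% × 125/366 = $1,445.6967
Total = $1,858.4344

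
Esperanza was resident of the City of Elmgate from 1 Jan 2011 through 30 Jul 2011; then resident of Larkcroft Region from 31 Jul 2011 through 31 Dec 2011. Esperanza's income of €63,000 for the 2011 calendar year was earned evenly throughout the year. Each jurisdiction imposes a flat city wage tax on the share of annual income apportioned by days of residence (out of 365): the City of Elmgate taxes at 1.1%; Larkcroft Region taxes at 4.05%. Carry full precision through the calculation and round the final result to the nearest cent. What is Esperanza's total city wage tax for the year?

The City of Elmgate, 1 Jan – 30 Jul 2011: 211 days → €63,000 × 1.1% × 211/365 = €400.6110
Larkcroft Region, 31 Jul – 31 Dec 2011: 154 days → €63,000 × 4.05% × 154/365 = €1,076.5233
Total = €1,477.1342

€1,477.13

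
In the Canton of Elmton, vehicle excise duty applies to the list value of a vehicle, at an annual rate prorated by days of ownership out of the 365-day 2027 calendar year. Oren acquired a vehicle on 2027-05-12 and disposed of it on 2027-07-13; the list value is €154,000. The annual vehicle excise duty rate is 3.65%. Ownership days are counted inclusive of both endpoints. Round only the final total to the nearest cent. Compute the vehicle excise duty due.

Days held (2027-05-12 to 2027-07-13): 63 out of 365
Tax = €154,000 × 3.65% × 63/365 = €970.2000

€970.20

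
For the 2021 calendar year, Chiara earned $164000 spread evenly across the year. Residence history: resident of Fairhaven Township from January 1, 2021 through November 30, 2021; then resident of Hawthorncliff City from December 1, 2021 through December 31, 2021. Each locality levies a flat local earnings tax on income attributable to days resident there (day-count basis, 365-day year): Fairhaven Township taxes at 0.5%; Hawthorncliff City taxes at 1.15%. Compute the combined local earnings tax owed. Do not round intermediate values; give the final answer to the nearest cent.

Fairhaven Township, January 1 – November 30, 2021: 334 days → $164000 × 0.5% × 334/365 = $750.3562
Hawthorncliff City, December 1 – December 31, 2021: 31 days → $164000 × 1.15% × 31/365 = $160.1808
Total = $910.5370

$910.54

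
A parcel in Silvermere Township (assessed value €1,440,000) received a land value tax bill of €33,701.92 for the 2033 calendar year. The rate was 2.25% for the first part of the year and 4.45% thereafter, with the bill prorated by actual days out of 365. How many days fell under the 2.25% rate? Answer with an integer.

350 days

Let d = days at the first rate; then 365 − d days at the second rate.
€1,440,000 × [2.25%·d + 4.45%·(365−d)] / 365 = €33,701.92
Solving gives d = 350, so the new rate took effect on 17 Dec 2033.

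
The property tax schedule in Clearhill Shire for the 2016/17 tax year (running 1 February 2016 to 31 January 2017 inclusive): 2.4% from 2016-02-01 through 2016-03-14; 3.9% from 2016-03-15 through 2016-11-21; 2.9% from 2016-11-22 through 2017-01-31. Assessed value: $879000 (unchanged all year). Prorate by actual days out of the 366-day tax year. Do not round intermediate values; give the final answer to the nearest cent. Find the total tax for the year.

2016-02-01 to 2016-03-14: 43 days at 2.4% → $879000 × 2.4% × 43/366 = $2478.4918
2016-03-15 to 2016-11-21: 252 days at 3.9% → $879000 × 3.9% × 252/366 = $23603.3115
2016-11-22 to 2017-01-31: 71 days at 2.9% → $879000 × 2.9% × 71/366 = $4944.9754
Total = $31026.7787

$31026.78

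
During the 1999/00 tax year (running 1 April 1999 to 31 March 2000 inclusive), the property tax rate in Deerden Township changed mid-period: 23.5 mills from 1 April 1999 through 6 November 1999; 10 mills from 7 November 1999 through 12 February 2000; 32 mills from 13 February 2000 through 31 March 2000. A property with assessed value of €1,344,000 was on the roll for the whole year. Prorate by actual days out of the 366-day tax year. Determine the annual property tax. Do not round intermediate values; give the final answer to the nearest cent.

€28,224.00

1 April – 6 November 1999: 220 days at 23.5 mills → €1,344,000 × 2.35% × 220/366 = €18,984.9180
7 November 1999 – 12 February 2000: 98 days at 10 mills → €1,344,000 × 1% × 98/366 = €3,598.6885
13 February – 31 March 2000: 48 days at 32 mills → €1,344,000 × 3.2% × 48/366 = €5,640.3934
Total = €28,224.0000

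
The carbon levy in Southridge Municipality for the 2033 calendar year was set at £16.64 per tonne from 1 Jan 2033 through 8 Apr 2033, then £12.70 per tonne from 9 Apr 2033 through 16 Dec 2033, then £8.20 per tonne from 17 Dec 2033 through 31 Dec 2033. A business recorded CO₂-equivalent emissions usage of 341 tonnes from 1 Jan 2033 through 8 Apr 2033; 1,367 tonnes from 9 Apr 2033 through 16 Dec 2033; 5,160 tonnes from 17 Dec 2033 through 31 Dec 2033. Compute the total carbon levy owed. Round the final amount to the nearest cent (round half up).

1 Jan – 8 Apr 2033: 341 tonnes at £16.64/tonne → £5,674.24
9 Apr – 16 Dec 2033: 1,367 tonnes at £12.70/tonne → £17,360.90
17 Dec – 31 Dec 2033: 5,160 tonnes at £8.20/tonne → £42,312.00

£65,347.14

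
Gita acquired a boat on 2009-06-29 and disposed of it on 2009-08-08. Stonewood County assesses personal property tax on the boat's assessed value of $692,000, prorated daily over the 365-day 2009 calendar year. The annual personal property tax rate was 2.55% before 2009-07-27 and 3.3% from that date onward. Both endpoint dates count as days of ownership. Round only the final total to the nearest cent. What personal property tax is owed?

$2,167.00

2009-06-29 to 2009-07-26: 28 days at 2.55% → $692,000 × 2.55% × 28/365 = $1,353.6658
2009-07-27 to 2009-08-08: 13 days at 3.3% → $692,000 × 3.3% × 13/365 = $813.3370
Total = $2,167.0027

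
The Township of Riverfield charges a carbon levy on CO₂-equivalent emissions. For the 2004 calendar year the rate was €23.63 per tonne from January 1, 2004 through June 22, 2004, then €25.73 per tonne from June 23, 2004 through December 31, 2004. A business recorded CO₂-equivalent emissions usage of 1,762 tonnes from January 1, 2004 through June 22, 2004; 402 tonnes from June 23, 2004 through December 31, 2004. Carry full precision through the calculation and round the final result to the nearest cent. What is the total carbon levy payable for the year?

€51,979.52

January 1 – June 22, 2004: 1,762 tonnes at €23.63/tonne → €41,636.06
June 23 – December 31, 2004: 402 tonnes at €25.73/tonne → €10,343.46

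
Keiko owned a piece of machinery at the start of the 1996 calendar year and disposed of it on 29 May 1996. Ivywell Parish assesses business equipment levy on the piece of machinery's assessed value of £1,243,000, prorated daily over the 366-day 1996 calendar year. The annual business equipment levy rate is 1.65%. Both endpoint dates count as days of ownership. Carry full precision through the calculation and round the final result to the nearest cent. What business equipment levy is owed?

Days held (1 Jan – 29 May 1996): 150 out of 366
Tax = £1,243,000 × 1.65% × 150/366 = £8,405.5328

£8,405.53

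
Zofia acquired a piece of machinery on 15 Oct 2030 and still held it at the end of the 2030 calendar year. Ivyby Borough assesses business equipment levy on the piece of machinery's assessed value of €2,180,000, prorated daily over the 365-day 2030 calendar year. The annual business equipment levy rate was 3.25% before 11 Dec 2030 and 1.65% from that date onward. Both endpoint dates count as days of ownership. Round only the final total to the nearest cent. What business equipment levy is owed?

15 Oct – 10 Dec 2030: 57 days at 3.25% → €2,180,000 × 3.25% × 57/365 = €11,064.2466
11 Dec – 31 Dec 2030: 21 days at 1.65% → €2,180,000 × 1.65% × 21/365 = €2,069.5068
Total = €13,133.7534

€13,133.75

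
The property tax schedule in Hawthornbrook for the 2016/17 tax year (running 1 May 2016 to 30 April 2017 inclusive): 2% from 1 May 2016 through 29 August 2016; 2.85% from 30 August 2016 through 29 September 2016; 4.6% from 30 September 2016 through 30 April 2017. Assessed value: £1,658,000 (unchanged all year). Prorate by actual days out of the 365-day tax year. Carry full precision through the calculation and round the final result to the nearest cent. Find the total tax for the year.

£59,513.12

1 May – 29 August 2016: 121 days at 2% → £1,658,000 × 2% × 121/365 = £10,992.7671
30 August – 29 September 2016: 31 days at 2.85% → £1,658,000 × 2.85% × 31/365 = £4,013.2685
30 September 2016 – 30 April 2017: 213 days at 4.6% → £1,658,000 × 4.6% × 213/365 = £44,507.0795
Total = £59,513.1151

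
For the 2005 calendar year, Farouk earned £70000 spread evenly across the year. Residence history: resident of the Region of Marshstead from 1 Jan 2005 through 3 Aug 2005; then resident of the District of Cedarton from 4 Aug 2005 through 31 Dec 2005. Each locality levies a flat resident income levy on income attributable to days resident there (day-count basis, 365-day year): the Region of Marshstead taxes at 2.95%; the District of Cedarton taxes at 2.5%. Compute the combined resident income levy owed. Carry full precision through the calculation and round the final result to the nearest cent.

The Region of Marshstead, 1 Jan – 3 Aug 2005: 215 days → £70000 × 2.95% × 215/365 = £1216.3699
The District of Cedarton, 4 Aug – 31 Dec 2005: 150 days → £70000 × 2.5% × 150/365 = £719.1781
Total = £1935.5479

£1935.55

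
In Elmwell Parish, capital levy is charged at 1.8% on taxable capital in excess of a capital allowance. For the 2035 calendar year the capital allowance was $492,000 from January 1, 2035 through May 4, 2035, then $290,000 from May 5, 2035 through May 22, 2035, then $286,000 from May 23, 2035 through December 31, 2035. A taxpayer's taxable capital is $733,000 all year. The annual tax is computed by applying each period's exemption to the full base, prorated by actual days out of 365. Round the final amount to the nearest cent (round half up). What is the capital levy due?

January 1 – May 4, 2035: 124 days, exemption $492,000 → ($733,000 − $492,000) × 1.8% × 124/365 = $1,473.7315
May 5 – May 22, 2035: 18 days, exemption $290,000 → ($733,000 − $290,000) × 1.8% × 18/365 = $393.2384
May 23 – December 31, 2035: 223 days, exemption $286,000 → ($733,000 − $286,000) × 1.8% × 223/365 = $4,915.7753
Total = $6,782.7452

$6,782.75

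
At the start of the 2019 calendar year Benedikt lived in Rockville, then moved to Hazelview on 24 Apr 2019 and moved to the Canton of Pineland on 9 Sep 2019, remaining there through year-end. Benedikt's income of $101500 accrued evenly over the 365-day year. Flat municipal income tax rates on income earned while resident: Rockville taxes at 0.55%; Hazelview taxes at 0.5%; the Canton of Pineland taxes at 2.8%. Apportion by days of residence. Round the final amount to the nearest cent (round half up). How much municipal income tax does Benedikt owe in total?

$1252.34

Rockville, 1 Jan – 23 Apr 2019: 113 days → $101500 × 0.55% × 113/365 = $172.8281
Hazelview, 24 Apr – 8 Sep 2019: 138 days → $101500 × 0.5% × 138/365 = $191.8767
The Canton of Pineland, 9 Sep – 31 Dec 2019: 114 days → $101500 × 2.8% × 114/365 = $887.6384
Total = $1252.3432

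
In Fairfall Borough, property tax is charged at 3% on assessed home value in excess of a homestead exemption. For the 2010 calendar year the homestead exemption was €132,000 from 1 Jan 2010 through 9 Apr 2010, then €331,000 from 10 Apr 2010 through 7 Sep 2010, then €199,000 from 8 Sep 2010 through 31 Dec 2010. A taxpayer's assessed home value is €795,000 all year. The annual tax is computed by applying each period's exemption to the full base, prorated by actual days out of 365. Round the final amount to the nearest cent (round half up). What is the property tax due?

€16,786.93

1 Jan – 9 Apr 2010: 99 days, exemption €132,000 → (€795,000 − €132,000) × 3% × 99/365 = €5,394.8219
10 Apr – 7 Sep 2010: 151 days, exemption €331,000 → (€795,000 − €331,000) × 3% × 151/365 = €5,758.6849
8 Sep – 31 Dec 2010: 115 days, exemption €199,000 → (€795,000 − €199,000) × 3% × 115/365 = €5,633.4247
Total = €16,786.9315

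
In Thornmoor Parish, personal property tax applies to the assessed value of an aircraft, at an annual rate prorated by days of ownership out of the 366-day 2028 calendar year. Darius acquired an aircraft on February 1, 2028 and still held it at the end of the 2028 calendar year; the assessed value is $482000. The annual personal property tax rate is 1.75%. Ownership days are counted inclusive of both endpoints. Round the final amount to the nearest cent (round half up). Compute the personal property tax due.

Days held (February 1 – December 31, 2028): 335 out of 366
Tax = $482000 × 1.75% × 335/366 = $7720.5601

$7720.56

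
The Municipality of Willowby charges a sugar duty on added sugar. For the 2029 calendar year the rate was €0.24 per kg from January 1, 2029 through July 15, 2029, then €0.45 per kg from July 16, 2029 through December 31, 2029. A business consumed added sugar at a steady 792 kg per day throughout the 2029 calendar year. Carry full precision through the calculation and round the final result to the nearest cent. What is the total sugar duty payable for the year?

January 1 – July 15, 2029: 196 days × 792 kg/day = 155,232 kg at €0.24/kg → €37,255.68
July 16 – December 31, 2029: 169 days × 792 kg/day = 133,848 kg at €0.45/kg → €60,231.60

€97,487.28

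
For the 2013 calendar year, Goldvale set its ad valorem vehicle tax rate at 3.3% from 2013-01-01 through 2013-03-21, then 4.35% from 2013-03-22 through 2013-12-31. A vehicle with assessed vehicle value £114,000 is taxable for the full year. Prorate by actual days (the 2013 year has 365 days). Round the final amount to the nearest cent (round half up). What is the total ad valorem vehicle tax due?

2013-01-01 to 2013-03-21: 80 days at 3.3% → £114,000 × 3.3% × 80/365 = £824.5479
2013-03-22 to 2013-12-31: 285 days at 4.35% → £114,000 × 4.35% × 285/365 = £3,872.0959
Total = £4,696.6438

£4,696.64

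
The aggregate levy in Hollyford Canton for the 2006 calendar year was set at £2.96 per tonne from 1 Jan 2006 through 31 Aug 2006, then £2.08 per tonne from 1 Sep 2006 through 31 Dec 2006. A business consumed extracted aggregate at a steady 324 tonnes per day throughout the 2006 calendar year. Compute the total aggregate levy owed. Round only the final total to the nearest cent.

£315264.96

1 Jan – 31 Aug 2006: 243 days × 324 tonnes/day = 78,732 tonnes at £2.96/tonne → £233046.72
1 Sep – 31 Dec 2006: 122 days × 324 tonnes/day = 39,528 tonnes at £2.08/tonne → £82218.24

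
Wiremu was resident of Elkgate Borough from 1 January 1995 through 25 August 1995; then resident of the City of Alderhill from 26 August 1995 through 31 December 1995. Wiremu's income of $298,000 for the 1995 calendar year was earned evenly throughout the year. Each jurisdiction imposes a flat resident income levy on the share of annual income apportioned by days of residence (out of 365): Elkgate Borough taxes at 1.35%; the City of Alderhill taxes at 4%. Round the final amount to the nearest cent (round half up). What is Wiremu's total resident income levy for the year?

$6,792.36

Elkgate Borough, 1 January – 25 August 1995: 237 days → $298,000 × 1.35% × 237/365 = $2,612.1945
The City of Alderhill, 26 August – 31 December 1995: 128 days → $298,000 × 4% × 128/365 = $4,180.1644
Total = $6,792.3589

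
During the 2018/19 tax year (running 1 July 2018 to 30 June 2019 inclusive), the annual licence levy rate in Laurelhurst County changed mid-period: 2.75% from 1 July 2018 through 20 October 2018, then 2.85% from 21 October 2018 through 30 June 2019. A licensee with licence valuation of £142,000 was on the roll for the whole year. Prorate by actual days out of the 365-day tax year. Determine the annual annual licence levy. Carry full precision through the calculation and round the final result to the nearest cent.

£4,003.43

1 July – 20 October 2018: 112 days at 2.75% → £142,000 × 2.75% × 112/365 = £1,198.2466
21 October 2018 – 30 June 2019: 253 days at 2.85% → £142,000 × 2.85% × 253/365 = £2,805.1808
Total = £4,003.4274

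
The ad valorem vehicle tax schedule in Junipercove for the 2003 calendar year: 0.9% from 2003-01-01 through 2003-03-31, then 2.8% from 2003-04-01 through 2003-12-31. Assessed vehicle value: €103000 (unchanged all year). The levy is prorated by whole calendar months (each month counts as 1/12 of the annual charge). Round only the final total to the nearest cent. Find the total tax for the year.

2003-01-01 to 2003-03-31: 3 months at 0.9% → €103000 × 0.9% × 3/12 = €231.7500
2003-04-01 to 2003-12-31: 9 months at 2.8% → €103000 × 2.8% × 9/12 = €2163.0000
Total = €2394.7500

€2394.75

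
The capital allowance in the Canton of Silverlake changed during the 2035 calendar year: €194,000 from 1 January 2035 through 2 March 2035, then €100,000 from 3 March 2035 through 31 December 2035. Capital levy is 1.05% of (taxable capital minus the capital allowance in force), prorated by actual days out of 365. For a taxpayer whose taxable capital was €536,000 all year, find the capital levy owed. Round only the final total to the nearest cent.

€4,413.05

1 January – 2 March 2035: 61 days, exemption €194,000 → (€536,000 − €194,000) × 1.05% × 61/365 = €600.1397
3 March – 31 December 2035: 304 days, exemption €100,000 → (€536,000 − €100,000) × 1.05% × 304/365 = €3,812.9096
Total = €4,413.0493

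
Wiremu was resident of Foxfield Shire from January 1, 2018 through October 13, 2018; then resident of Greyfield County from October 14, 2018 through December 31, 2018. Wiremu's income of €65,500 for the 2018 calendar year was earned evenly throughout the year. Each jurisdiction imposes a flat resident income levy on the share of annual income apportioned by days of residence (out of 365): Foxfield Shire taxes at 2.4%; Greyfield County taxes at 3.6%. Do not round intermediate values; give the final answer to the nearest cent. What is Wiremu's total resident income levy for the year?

€1,742.12

Foxfield Shire, January 1 – October 13, 2018: 286 days → €65,500 × 2.4% × 286/365 = €1,231.7589
Greyfield County, October 14 – December 31, 2018: 79 days → €65,500 × 3.6% × 79/365 = €510.3616
Total = €1,742.1205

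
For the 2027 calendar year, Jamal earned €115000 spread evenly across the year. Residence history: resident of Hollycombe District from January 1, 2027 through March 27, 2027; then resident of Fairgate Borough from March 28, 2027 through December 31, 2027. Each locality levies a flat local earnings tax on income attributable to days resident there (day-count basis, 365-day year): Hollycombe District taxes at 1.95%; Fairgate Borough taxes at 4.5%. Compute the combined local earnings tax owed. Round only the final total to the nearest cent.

Hollycombe District, January 1 – March 27, 2027: 86 days → €115000 × 1.95% × 86/365 = €528.3699
Fairgate Borough, March 28 – December 31, 2027: 279 days → €115000 × 4.5% × 279/365 = €3955.6849
Total = €4484.0548

€4484.05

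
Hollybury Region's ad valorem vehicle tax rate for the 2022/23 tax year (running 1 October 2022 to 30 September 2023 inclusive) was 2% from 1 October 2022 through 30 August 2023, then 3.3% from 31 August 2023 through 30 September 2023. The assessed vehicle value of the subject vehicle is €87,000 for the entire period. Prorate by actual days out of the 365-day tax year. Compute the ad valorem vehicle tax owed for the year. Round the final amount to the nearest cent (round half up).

€1,836.06

1 October 2022 – 30 August 2023: 334 days at 2% → €87,000 × 2% × 334/365 = €1,592.2192
31 August – 30 September 2023: 31 days at 3.3% → €87,000 × 3.3% × 31/365 = €243.8384
Total = €1,836.0575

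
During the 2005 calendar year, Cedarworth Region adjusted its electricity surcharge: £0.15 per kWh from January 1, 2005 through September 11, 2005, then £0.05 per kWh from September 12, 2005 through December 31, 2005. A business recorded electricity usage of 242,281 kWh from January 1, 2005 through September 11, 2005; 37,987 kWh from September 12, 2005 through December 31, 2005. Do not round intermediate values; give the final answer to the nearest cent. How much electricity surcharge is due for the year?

£38241.50

January 1 – September 11, 2005: 242,281 kWh at £0.15/kWh → £36342.15
September 12 – December 31, 2005: 37,987 kWh at £0.05/kWh → £1899.35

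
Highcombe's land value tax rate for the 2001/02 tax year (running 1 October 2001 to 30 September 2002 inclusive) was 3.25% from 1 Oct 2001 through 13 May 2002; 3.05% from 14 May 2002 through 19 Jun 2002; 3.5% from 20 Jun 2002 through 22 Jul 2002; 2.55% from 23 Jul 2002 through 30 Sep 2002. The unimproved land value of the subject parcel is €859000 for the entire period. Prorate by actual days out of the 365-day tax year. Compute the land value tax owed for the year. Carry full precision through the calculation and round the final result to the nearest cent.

€26784.33

1 Oct 2001 – 13 May 2002: 225 days at 3.25% → €859000 × 3.25% × 225/365 = €17209.4178
14 May – 19 Jun 2002: 37 days at 3.05% → €859000 × 3.05% × 37/365 = €2655.8397
20 Jun – 22 Jul 2002: 33 days at 3.5% → €859000 × 3.5% × 33/365 = €2718.2055
23 Jul – 30 Sep 2002: 70 days at 2.55% → €859000 × 2.55% × 70/365 = €4200.8630
Total = €26784.3260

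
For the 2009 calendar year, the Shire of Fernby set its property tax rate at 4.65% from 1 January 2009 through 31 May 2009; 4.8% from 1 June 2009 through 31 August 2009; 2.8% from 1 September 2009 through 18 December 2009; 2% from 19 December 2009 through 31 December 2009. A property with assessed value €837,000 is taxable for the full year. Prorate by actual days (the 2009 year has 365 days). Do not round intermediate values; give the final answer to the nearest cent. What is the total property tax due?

€33,822.83

1 January – 31 May 2009: 151 days at 4.65% → €837,000 × 4.65% × 151/365 = €16,101.3575
1 June – 31 August 2009: 92 days at 4.8% → €837,000 × 4.8% × 92/365 = €10,126.5534
1 September – 18 December 2009: 109 days at 2.8% → €837,000 × 2.8% × 109/365 = €6,998.6959
19 December – 31 December 2009: 13 days at 2% → €837,000 × 2% × 13/365 = €596.2192
Total = €33,822.8260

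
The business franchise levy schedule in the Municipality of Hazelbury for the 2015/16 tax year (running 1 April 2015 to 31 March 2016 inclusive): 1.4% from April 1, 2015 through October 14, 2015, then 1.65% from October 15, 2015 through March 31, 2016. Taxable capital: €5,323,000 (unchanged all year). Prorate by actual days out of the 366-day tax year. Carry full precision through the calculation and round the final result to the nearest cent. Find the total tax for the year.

€80,666.72

April 1 – October 14, 2015: 197 days at 1.4% → €5,323,000 × 1.4% × 197/366 = €40,111.5683
October 15, 2015 – March 31, 2016: 169 days at 1.65% → €5,323,000 × 1.65% × 169/366 = €40,555.1516
Total = €80,666.7199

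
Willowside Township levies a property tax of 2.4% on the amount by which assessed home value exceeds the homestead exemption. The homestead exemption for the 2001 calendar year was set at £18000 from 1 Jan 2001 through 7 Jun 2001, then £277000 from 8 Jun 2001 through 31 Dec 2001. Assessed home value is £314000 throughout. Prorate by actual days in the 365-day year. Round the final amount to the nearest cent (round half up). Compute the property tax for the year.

£3578.76

1 Jan – 7 Jun 2001: 158 days, exemption £18000 → (£314000 − £18000) × 2.4% × 158/365 = £3075.1562
8 Jun – 31 Dec 2001: 207 days, exemption £277000 → (£314000 − £277000) × 2.4% × 207/365 = £503.6055
Total = £3578.7616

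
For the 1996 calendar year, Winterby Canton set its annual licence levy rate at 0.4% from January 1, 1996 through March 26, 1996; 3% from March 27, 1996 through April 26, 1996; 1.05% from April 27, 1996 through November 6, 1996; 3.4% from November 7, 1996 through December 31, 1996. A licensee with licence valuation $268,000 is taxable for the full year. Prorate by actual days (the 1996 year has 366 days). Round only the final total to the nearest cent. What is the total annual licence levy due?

$3,793.74

January 1 – March 26, 1996: 86 days at 0.4% → $268,000 × 0.4% × 86/366 = $251.8907
March 27 – April 26, 1996: 31 days at 3% → $268,000 × 3% × 31/366 = $680.9836
April 27 – November 6, 1996: 194 days at 1.05% → $268,000 × 1.05% × 194/366 = $1,491.5738
November 7 – December 31, 1996: 55 days at 3.4% → $268,000 × 3.4% × 55/366 = $1,369.2896
Total = $3,793.7377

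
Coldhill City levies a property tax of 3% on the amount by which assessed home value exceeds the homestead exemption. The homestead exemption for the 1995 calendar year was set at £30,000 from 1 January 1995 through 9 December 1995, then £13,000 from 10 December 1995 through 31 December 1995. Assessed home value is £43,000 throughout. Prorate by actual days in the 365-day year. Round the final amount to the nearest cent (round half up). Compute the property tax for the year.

£420.74

1 January – 9 December 1995: 343 days, exemption £30,000 → (£43,000 − £30,000) × 3% × 343/365 = £366.4932
10 December – 31 December 1995: 22 days, exemption £13,000 → (£43,000 − £13,000) × 3% × 22/365 = £54.2466
Total = £420.7397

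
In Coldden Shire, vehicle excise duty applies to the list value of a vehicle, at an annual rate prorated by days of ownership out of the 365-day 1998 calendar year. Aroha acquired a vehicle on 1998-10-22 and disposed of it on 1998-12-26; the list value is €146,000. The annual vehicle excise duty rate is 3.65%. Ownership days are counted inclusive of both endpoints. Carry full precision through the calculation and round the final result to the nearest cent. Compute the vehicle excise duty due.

€963.60

Days held (1998-10-22 to 1998-12-26): 66 out of 365
Tax = €146,000 × 3.65% × 66/365 = €963.6000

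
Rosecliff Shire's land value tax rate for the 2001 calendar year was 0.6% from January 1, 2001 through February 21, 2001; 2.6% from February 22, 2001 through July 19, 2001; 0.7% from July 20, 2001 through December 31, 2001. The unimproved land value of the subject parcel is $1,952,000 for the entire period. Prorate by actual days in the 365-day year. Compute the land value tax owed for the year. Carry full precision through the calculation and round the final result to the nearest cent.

January 1 – February 21, 2001: 52 days at 0.6% → $1,952,000 × 0.6% × 52/365 = $1,668.5589
February 22 – July 19, 2001: 148 days at 2.6% → $1,952,000 × 2.6% × 148/365 = $20,578.8932
July 20 – December 31, 2001: 165 days at 0.7% → $1,952,000 × 0.7% × 165/365 = $6,176.8767
Total = $28,424.3288

$28,424.33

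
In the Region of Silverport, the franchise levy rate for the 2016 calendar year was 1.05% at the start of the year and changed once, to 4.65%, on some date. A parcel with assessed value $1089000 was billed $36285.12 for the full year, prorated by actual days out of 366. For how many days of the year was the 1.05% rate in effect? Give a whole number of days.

Let d = days at the first rate; then 366 − d days at the second rate.
$1089000 × [1.05%·d + 4.65%·(366−d)] / 366 = $36285.12
Solving gives d = 134, so the new rate took effect on 14 May 2016.

134 days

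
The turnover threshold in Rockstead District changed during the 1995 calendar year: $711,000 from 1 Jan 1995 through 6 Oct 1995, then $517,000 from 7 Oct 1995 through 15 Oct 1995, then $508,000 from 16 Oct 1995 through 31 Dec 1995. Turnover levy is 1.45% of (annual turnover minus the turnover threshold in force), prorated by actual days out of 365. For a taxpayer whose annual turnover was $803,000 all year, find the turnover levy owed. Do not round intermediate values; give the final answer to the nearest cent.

1 Jan – 6 Oct 1995: 279 days, exemption $711,000 → ($803,000 − $711,000) × 1.45% × 279/365 = $1,019.6877
7 Oct – 15 Oct 1995: 9 days, exemption $517,000 → ($803,000 − $517,000) × 1.45% × 9/365 = $102.2548
16 Oct – 31 Dec 1995: 77 days, exemption $508,000 → ($803,000 − $508,000) × 1.45% × 77/365 = $902.3767
Total = $2,024.3192

$2,024.32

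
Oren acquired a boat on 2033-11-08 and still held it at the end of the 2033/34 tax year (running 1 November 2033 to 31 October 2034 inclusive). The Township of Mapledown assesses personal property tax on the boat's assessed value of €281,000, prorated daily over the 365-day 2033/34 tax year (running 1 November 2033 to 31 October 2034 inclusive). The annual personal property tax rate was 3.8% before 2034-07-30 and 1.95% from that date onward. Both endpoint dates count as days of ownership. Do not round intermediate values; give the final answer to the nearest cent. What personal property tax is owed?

€9,134.42

2033-11-08 to 2034-07-29: 264 days at 3.8% → €281,000 × 3.8% × 264/365 = €7,723.2658
2034-07-30 to 2034-10-31: 94 days at 1.95% → €281,000 × 1.95% × 94/365 = €1,411.1589
Total = €9,134.4247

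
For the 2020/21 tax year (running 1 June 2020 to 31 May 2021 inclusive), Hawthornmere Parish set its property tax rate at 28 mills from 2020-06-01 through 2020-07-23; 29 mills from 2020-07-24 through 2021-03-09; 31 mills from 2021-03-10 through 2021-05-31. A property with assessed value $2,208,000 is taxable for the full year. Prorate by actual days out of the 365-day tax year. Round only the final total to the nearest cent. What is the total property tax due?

2020-06-01 to 2020-07-23: 53 days at 28 mills → $2,208,000 × 2.8% × 53/365 = $8,977.1836
2020-07-24 to 2021-03-09: 229 days at 29 mills → $2,208,000 × 2.9% × 229/365 = $40,173.5014
2021-03-10 to 2021-05-31: 83 days at 31 mills → $2,208,000 × 3.1% × 83/365 = $15,564.8877
Total = $64,715.5726

$64,715.57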